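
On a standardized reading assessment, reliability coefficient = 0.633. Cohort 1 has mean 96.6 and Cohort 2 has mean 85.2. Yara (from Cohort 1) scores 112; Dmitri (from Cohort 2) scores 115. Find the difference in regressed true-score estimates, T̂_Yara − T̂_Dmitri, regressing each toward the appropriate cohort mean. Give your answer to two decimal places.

T̂_Yara = 0.633(112) + 0.367(96.6) = 106.3482
T̂_Dmitri = 0.633(115) + 0.367(85.2) = 104.0634
Difference = 106.3482 − 104.0634 = 2.2848

2.28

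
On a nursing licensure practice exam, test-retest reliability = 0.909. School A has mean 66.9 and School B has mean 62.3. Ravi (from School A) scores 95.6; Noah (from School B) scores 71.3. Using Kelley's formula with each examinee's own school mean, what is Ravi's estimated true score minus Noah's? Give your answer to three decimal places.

T̂_Ravi = 0.909(95.6) + 0.091(66.9) = 92.98830
T̂_Noah = 0.909(71.3) + 0.091(62.3) = 70.48100
Difference = 92.98830 − 70.48100 = 22.50730

22.507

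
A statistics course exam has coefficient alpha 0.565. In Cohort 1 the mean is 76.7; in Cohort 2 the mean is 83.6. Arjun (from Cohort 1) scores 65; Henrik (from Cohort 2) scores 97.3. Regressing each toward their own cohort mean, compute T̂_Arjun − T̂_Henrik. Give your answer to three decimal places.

T̂_Arjun = 0.565(65) + 0.435(76.7) = 70.08950
T̂_Henrik = 0.565(97.3) + 0.435(83.6) = 91.34050
Difference = 70.08950 − 91.34050 = -21.25100

-21.251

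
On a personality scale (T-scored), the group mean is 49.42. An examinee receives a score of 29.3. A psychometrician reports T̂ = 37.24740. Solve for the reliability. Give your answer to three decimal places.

T̂ = ρX + (1 − ρ)μ  ⇒  T̂ − μ = ρ(X − μ)
ρ = (T̂ − μ)/(X − μ) = (37.24740 − 49.42) / (29.3 − 49.42) = -12.17260 / -20.12 = 0.60500

0.605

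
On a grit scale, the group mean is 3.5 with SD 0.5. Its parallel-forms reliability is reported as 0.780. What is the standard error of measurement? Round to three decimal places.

0.235

SEM = SD · √(1 − ρ) = 0.5 × √0.220 = 0.5 × 0.4690 = 0.2345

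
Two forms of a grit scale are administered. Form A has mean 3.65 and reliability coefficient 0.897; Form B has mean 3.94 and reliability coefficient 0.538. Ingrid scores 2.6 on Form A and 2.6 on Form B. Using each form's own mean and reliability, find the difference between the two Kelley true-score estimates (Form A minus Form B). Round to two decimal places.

T̂_A = 0.897(2.6) + 0.103(3.65) = 2.7082
T̂_B = 0.538(2.6) + 0.462(3.94) = 3.2191
T̂_A − T̂_B = -0.5109

-0.51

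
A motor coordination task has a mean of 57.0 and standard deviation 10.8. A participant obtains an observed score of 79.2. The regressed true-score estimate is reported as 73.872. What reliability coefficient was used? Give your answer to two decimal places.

0.76

T̂ = ρX + (1 − ρ)μ  ⇒  T̂ − μ = ρ(X − μ)
ρ = (T̂ − μ)/(X − μ) = (73.872 − 57.0) / (79.2 − 57.0) = 16.872 / 22.2 = 0.7600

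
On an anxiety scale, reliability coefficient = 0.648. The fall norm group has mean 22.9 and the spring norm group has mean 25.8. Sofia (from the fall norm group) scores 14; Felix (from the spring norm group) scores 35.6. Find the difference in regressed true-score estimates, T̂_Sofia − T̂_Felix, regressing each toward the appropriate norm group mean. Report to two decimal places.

-15.02

T̂_Sofia = 0.648(14) + 0.352(22.9) = 17.1328
T̂_Felix = 0.648(35.6) + 0.352(25.8) = 32.1504
Difference = 17.1328 − 32.1504 = -15.0176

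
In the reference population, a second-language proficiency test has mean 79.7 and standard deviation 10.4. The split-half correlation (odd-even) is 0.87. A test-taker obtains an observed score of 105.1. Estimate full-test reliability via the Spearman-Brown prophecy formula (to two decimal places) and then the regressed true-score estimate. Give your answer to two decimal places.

103.32

Spearman-Brown: ρ = 2r/(1 + r) = 2(0.87)/(1 + 0.87) = 1.740/1.87 = 0.9305 → 0.93
Kelley's formula gives T̂ = 0.93·105.1 + 0.07·79.7 = 97.743 + 5.579 = 103.322.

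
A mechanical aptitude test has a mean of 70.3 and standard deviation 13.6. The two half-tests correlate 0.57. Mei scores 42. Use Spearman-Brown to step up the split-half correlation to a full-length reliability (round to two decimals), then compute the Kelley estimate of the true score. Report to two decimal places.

Spearman-Brown: ρ = 2r/(1 + r) = 2(0.57)/(1 + 0.57) = 1.140/1.57 = 0.7261 → 0.73
Kelley's formula gives T̂ = 0.73·42 + 0.27·70.3 = 30.66 + 18.981 = 49.641.

49.64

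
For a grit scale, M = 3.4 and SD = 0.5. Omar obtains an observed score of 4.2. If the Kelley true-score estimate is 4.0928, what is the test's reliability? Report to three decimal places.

0.866

T̂ = ρX + (1 − ρ)μ  ⇒  T̂ − μ = ρ(X − μ)
ρ = (T̂ − μ)/(X − μ) = (4.0928 − 3.4) / (4.2 − 3.4) = 0.6928 / 0.8 = 0.86600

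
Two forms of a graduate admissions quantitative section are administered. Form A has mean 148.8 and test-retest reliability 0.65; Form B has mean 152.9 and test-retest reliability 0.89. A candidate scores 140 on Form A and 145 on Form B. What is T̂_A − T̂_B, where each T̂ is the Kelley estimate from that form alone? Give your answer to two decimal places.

-2.79

T̂_A = 0.65(140) + 0.35(148.8) = 143.0800
T̂_B = 0.89(145) + 0.11(152.9) = 145.8690
T̂_A − T̂_B = -2.7890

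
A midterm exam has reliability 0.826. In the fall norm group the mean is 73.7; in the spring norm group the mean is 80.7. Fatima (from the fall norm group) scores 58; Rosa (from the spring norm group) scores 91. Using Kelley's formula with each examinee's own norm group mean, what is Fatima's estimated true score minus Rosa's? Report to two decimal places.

-28.48

T̂_Fatima = 0.826(58) + 0.174(73.7) = 60.7318
T̂_Rosa = 0.826(91) + 0.174(80.7) = 89.2078
Difference = 60.7318 − 89.2078 = -28.4760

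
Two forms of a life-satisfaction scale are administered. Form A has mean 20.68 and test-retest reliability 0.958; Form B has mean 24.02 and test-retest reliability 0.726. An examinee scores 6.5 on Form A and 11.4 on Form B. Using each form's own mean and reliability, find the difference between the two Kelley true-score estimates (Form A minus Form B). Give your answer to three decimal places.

T̂_A = 0.958(6.5) + 0.042(20.68) = 7.09556
T̂_B = 0.726(11.4) + 0.274(24.02) = 14.85788
T̂_A − T̂_B = -7.76232

-7.762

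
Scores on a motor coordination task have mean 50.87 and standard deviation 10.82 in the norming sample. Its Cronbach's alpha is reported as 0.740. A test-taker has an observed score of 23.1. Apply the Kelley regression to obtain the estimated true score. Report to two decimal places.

30.32

Regress the observed score toward the mean by the unreliability: T̂ = 0.740·23.1 + 0.260·50.87 = 17.0940 + 13.22620 = 30.320.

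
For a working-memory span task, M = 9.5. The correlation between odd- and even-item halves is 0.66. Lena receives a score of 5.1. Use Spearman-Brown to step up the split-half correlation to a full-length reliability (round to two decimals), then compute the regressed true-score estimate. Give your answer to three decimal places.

Spearman-Brown: ρ = 2r/(1 + r) = 2(0.66)/(1 + 0.66) = 1.320/1.66 = 0.7952 → 0.80
T̂ = 0.80(5.1) + 0.20(9.5) = 4.080 + 1.900 = 5.9800 → 5.980

5.980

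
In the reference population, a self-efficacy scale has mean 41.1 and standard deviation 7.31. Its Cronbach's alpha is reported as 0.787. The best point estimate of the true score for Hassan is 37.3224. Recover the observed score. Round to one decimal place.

T̂ = ρX + (1 − ρ)μ  ⇒  X = (T̂ − (1 − ρ)μ) / ρ
X = (37.3224 − 0.213 × 41.1) / 0.787 = (37.3224 − 8.7543) / 0.787 = 28.5681 / 0.787 = 36.300

36.3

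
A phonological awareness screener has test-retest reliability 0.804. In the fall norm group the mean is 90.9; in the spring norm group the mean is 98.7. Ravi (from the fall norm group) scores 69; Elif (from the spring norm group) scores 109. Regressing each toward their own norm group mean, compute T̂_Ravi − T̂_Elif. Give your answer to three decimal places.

T̂_Ravi = 0.804(69) + 0.196(90.9) = 73.29240
T̂_Elif = 0.804(109) + 0.196(98.7) = 106.98120
Difference = 73.29240 − 106.98120 = -33.68880

-33.689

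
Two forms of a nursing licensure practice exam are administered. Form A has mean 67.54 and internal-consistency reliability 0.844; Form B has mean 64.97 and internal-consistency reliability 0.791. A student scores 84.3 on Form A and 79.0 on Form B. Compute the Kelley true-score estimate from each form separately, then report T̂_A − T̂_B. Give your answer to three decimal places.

5.618

T̂_A = 0.844(84.3) + 0.156(67.54) = 81.68544
T̂_B = 0.791(79.0) + 0.209(64.97) = 76.06773
T̂_A − T̂_B = 5.61771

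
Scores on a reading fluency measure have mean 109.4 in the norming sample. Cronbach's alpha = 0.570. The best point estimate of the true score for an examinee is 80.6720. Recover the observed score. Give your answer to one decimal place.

59.0

T̂ = ρX + (1 − ρ)μ  ⇒  X = (T̂ − (1 − ρ)μ) / ρ
X = (80.6720 − 0.430 × 109.4) / 0.570 = (80.6720 − 47.0420) / 0.570 = 33.6300 / 0.570 = 59.000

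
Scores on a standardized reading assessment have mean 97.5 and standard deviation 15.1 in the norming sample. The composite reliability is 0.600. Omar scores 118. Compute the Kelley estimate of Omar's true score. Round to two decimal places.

109.80

Weight the observed score by reliability and the mean by (1 − reliability): T̂ = 0.600·118 + 0.400·97.5 = 70.800 + 39.0000 = 109.800.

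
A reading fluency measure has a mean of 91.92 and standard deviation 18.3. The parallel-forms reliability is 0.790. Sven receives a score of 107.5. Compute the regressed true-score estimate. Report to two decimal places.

104.23

T̂ = 0.790(107.5) + 0.210(91.92) = 84.9250 + 19.30320 = 104.228 → 104.23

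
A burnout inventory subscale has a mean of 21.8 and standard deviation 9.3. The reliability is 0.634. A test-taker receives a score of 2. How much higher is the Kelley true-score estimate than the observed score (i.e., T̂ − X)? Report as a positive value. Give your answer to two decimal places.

7.25

T̂ = ρX + (1 − ρ)μ
  = 0.634 × 2 + 0.366 × 21.8
  = 1.268 + 7.9788
  = 9.2468
  ≈ 9.247
T̂ − X = 9.247 − 2 = 7.247 → 7.25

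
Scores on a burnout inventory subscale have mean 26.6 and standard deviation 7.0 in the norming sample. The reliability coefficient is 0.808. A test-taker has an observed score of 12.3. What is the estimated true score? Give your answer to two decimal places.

T̂ = ρX + (1 − ρ)μ
  = 0.808 × 12.3 + 0.192 × 26.6
  = 9.9384 + 5.1072
  = 15.046
  ≈ 15.05

15.05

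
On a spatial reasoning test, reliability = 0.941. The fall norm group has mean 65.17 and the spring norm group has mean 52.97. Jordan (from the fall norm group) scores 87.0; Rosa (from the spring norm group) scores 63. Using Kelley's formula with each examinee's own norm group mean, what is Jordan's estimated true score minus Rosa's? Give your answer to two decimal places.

T̂_Jordan = 0.941(87.0) + 0.059(65.17) = 85.7120
T̂_Rosa = 0.941(63) + 0.059(52.97) = 62.4082
Difference = 85.7120 − 62.4082 = 23.3038

23.30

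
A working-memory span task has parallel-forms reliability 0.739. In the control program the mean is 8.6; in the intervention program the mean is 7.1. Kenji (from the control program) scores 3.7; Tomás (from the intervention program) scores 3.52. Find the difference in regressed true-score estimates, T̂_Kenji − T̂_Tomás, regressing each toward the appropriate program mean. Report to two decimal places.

T̂_Kenji = 0.739(3.7) + 0.261(8.6) = 4.9789
T̂_Tomás = 0.739(3.52) + 0.261(7.1) = 4.4544
Difference = 4.9789 − 4.4544 = 0.5245

0.52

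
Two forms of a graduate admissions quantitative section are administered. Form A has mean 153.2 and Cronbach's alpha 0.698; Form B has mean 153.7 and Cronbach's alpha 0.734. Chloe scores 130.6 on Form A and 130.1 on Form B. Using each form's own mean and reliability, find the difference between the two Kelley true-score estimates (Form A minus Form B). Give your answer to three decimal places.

T̂_A = 0.698(130.6) + 0.302(153.2) = 137.42520
T̂_B = 0.734(130.1) + 0.266(153.7) = 136.37760
T̂_A − T̂_B = 1.04760

1.048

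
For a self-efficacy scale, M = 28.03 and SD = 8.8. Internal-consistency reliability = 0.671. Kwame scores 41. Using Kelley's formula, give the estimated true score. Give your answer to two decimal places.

36.73

Regress the observed score toward the mean by the unreliability: T̂ = 0.671·41 + 0.329·28.03 = 27.511 + 9.22187 = 36.733.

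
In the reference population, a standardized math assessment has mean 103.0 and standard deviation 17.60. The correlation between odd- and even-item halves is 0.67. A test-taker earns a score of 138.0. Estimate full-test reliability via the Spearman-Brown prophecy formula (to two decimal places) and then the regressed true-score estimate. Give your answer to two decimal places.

Spearman-Brown: ρ = 2r/(1 + r) = 2(0.67)/(1 + 0.67) = 1.340/1.67 = 0.8024 → 0.80
T̂ = ρX + (1 − ρ)μ
  = 0.80 × 138.0 + 0.20 × 103.0
  = 110.400 + 20.600
  = 131.000
  ≈ 131.00

131.00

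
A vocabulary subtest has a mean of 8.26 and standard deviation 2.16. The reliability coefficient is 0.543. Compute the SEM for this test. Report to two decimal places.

1.46

SEM = SD · √(1 − ρ) = 2.16 × √0.457 = 2.16 × 0.6760 = 1.460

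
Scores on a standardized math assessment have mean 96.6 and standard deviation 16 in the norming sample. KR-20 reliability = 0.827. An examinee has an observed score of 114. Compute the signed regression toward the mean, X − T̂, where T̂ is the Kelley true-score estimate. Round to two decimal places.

Kelley's formula gives T̂ = 0.827·114 + 0.173·96.6 = 94.278 + 16.7118 = 110.9898.
X − T̂ = 114 − 110.990 = 3.010 → 3.01

3.01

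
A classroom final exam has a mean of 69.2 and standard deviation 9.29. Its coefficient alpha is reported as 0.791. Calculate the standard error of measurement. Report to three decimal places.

4.247

SEM = SD · √(1 − ρ) = 9.29 × √0.209 = 9.29 × 0.4572 = 4.2471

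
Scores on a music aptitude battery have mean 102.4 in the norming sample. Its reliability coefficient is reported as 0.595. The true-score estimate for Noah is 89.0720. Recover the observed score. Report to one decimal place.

80.0

T̂ = ρX + (1 − ρ)μ  ⇒  X = (T̂ − (1 − ρ)μ) / ρ
X = (89.0720 − 0.405 × 102.4) / 0.595 = (89.0720 − 41.4720) / 0.595 = 47.6000 / 0.595 = 80.000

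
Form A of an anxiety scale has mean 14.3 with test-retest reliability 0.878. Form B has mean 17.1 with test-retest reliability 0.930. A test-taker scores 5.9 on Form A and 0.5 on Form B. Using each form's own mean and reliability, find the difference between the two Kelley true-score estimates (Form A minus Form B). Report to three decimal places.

5.263

T̂_A = 0.878(5.9) + 0.122(14.3) = 6.92480
T̂_B = 0.930(0.5) + 0.070(17.1) = 1.66200
T̂_A − T̂_B = 5.26280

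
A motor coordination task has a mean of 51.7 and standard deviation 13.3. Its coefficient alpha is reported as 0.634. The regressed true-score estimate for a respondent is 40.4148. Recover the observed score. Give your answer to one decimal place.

T̂ = ρX + (1 − ρ)μ  ⇒  X = (T̂ − (1 − ρ)μ) / ρ
X = (40.4148 − 0.366 × 51.7) / 0.634 = (40.4148 − 18.9222) / 0.634 = 21.4926 / 0.634 = 33.900

33.9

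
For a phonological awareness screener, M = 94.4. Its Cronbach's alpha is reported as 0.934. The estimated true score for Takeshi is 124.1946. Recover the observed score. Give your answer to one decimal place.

126.3

T̂ = ρX + (1 − ρ)μ  ⇒  X = (T̂ − (1 − ρ)μ) / ρ
X = (124.1946 − 0.066 × 94.4) / 0.934 = (124.1946 − 6.2304) / 0.934 = 117.9642 / 0.934 = 126.300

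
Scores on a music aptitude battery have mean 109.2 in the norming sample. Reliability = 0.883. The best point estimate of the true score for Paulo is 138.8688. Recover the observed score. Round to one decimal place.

T̂ = ρX + (1 − ρ)μ  ⇒  X = (T̂ − (1 − ρ)μ) / ρ
X = (138.8688 − 0.117 × 109.2) / 0.883 = (138.8688 − 12.7764) / 0.883 = 126.0924 / 0.883 = 142.800

142.8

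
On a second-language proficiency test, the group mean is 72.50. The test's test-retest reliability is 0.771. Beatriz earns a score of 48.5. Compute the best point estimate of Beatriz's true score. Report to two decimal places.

54.00

Regress the observed score toward the mean by the unreliability: T̂ = 0.771·48.5 + 0.229·72.50 = 37.3935 + 16.60250 = 53.996.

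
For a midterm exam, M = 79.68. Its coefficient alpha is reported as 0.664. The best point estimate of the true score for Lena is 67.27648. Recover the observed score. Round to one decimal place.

T̂ = ρX + (1 − ρ)μ  ⇒  X = (T̂ − (1 − ρ)μ) / ρ
X = (67.27648 − 0.336 × 79.68) / 0.664 = (67.27648 − 26.77248) / 0.664 = 40.50400 / 0.664 = 61.000

61.0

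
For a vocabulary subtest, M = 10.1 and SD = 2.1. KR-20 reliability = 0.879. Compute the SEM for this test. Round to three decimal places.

SEM = SD · √(1 − ρ) = 2.1 × √0.121 = 2.1 × 0.3479 = 0.7305

0.730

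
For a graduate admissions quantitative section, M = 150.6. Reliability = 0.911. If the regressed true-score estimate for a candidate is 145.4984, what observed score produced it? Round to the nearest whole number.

T̂ = ρX + (1 − ρ)μ  ⇒  X = (T̂ − (1 − ρ)μ) / ρ
X = (145.4984 − 0.089 × 150.6) / 0.911 = (145.4984 − 13.4034) / 0.911 = 132.0950 / 0.911 = 145.00

145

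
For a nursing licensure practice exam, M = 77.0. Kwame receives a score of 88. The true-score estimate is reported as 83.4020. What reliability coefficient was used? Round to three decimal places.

T̂ = ρX + (1 − ρ)μ  ⇒  T̂ − μ = ρ(X − μ)
ρ = (T̂ − μ)/(X − μ) = (83.4020 − 77.0) / (88 − 77.0) = 6.4020 / 11.0 = 0.58200

0.582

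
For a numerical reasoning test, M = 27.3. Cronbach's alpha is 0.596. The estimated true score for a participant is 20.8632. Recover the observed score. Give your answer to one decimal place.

T̂ = ρX + (1 − ρ)μ  ⇒  X = (T̂ − (1 − ρ)μ) / ρ
X = (20.8632 − 0.404 × 27.3) / 0.596 = (20.8632 − 11.0292) / 0.596 = 9.8340 / 0.596 = 16.500

16.5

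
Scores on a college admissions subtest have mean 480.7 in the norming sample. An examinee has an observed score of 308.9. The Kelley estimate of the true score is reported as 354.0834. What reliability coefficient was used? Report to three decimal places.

0.737

T̂ = ρX + (1 − ρ)μ  ⇒  T̂ − μ = ρ(X − μ)
ρ = (T̂ − μ)/(X − μ) = (354.0834 − 480.7) / (308.9 − 480.7) = -126.6166 / -171.8 = 0.73700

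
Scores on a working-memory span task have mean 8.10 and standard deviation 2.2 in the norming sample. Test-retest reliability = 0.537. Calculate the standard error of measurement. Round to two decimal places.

1.50

SEM = SD · √(1 − ρ) = 2.2 × √0.463 = 2.2 × 0.6804 = 1.497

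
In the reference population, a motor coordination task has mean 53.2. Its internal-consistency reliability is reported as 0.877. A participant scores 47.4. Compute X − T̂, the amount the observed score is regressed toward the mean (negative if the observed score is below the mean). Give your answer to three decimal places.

Weight the observed score by reliability and the mean by (1 − reliability): T̂ = 0.877·47.4 + 0.123·53.2 = 41.5698 + 6.5436 = 48.11340.
X − T̂ = 47.4 − 48.1134 = -0.7134 → -0.713

-0.713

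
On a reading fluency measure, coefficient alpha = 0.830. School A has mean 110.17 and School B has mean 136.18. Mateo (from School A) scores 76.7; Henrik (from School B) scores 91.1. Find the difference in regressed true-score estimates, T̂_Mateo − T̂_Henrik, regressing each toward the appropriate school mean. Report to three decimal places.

T̂_Mateo = 0.830(76.7) + 0.170(110.17) = 82.38990
T̂_Henrik = 0.830(91.1) + 0.170(136.18) = 98.76360
Difference = 82.38990 − 98.76360 = -16.37370

-16.374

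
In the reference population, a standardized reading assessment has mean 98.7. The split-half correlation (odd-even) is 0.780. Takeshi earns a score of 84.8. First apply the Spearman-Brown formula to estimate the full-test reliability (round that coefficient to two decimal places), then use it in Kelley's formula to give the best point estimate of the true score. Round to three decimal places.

86.468

Spearman-Brown: ρ = 2r/(1 + r) = 2(0.780)/(1 + 0.780) = 1.5600/1.780 = 0.8764 → 0.88
T̂ = ρX + (1 − ρ)μ
  = 0.88 × 84.8 + 0.12 × 98.7
  = 74.624 + 11.844
  = 86.4680
  ≈ 86.468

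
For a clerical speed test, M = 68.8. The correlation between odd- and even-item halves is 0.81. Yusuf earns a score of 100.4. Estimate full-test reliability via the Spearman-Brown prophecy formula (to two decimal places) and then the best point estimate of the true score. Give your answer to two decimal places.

Spearman-Brown: ρ = 2r/(1 + r) = 2(0.81)/(1 + 0.81) = 1.620/1.81 = 0.8950 → 0.90
T̂ = 0.90(100.4) + 0.10(68.8) = 90.360 + 6.880 = 97.240 → 97.24

97.24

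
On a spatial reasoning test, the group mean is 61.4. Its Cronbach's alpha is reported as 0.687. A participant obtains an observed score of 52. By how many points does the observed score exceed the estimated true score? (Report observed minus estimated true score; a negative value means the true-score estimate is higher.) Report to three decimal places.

-2.942

Regress the observed score toward the mean by the unreliability: T̂ = 0.687·52 + 0.313·61.4 = 35.724 + 19.2182 = 54.94220.
X − T̂ = 52 − 54.9422 = -2.9422 → -2.942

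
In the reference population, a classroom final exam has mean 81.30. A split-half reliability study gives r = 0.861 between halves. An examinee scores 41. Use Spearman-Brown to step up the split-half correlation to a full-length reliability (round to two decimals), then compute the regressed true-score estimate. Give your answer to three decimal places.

Spearman-Brown: ρ = 2r/(1 + r) = 2(0.861)/(1 + 0.861) = 1.7220/1.861 = 0.9253 → 0.93
T̂ = ρX + (1 − ρ)μ
  = 0.93 × 41 + 0.07 × 81.30
  = 38.13 + 5.6910
  = 43.8210
  ≈ 43.821

43.821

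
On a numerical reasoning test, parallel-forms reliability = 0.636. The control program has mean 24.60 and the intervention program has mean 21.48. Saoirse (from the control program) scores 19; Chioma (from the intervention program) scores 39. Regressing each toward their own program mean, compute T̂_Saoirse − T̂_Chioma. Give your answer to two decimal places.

T̂_Saoirse = 0.636(19) + 0.364(24.60) = 21.0384
T̂_Chioma = 0.636(39) + 0.364(21.48) = 32.6227
Difference = 21.0384 − 32.6227 = -11.5843

-11.58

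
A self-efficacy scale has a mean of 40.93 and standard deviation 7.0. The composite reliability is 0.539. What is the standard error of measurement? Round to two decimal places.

4.75

SEM = SD · √(1 − ρ) = 7.0 × √0.461 = 7.0 × 0.6790 = 4.753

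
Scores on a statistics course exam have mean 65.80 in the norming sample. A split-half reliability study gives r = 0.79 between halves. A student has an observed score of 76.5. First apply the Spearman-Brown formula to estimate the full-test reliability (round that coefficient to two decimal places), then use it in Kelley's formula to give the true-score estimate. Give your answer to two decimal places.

75.22

Spearman-Brown: ρ = 2r/(1 + r) = 2(0.79)/(1 + 0.79) = 1.580/1.79 = 0.8827 → 0.88
Regress the observed score toward the mean by the unreliability: T̂ = 0.88·76.5 + 0.12·65.80 = 67.320 + 7.8960 = 75.216.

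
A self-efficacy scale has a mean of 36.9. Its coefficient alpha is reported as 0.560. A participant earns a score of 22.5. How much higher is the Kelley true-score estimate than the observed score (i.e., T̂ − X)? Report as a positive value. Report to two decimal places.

6.34

T̂ = 0.560(22.5) + 0.440(36.9) = 12.6000 + 16.2360 = 28.8360 → 28.836
T̂ − X = 28.836 − 22.5 = 6.336 → 6.34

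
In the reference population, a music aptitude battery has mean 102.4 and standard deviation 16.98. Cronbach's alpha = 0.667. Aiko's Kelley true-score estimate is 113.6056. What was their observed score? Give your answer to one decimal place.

119.2

T̂ = ρX + (1 − ρ)μ  ⇒  X = (T̂ − (1 − ρ)μ) / ρ
X = (113.6056 − 0.333 × 102.4) / 0.667 = (113.6056 − 34.0992) / 0.667 = 79.5064 / 0.667 = 119.200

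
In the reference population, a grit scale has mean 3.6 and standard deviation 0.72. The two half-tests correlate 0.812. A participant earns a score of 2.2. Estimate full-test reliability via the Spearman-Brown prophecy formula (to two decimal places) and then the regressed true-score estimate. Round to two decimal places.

Spearman-Brown: ρ = 2r/(1 + r) = 2(0.812)/(1 + 0.812) = 1.6240/1.812 = 0.8962 → 0.90
T̂ = ρX + (1 − ρ)μ
  = 0.90 × 2.2 + 0.10 × 3.6
  = 1.980 + 0.360
  = 2.340
  ≈ 2.34

2.34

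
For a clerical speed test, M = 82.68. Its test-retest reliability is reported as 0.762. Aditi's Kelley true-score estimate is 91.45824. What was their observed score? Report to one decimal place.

T̂ = ρX + (1 − ρ)μ  ⇒  X = (T̂ − (1 − ρ)μ) / ρ
X = (91.45824 − 0.238 × 82.68) / 0.762 = (91.45824 − 19.67784) / 0.762 = 71.78040 / 0.762 = 94.200

94.2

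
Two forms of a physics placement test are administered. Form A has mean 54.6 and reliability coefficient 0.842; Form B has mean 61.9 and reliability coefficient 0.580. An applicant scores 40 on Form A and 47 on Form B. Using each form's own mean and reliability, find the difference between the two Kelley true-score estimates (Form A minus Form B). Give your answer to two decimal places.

T̂_A = 0.842(40) + 0.158(54.6) = 42.3068
T̂_B = 0.580(47) + 0.420(61.9) = 53.2580
T̂_A − T̂_B = -10.9512

-10.95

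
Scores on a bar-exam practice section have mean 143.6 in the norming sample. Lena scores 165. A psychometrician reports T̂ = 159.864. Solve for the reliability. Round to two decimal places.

T̂ = ρX + (1 − ρ)μ  ⇒  T̂ − μ = ρ(X − μ)
ρ = (T̂ − μ)/(X − μ) = (159.864 − 143.6) / (165 − 143.6) = 16.264 / 21.4 = 0.7600

0.76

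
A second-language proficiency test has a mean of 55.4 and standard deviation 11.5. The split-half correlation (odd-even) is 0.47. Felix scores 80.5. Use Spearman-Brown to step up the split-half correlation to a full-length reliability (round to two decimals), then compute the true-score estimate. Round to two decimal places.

Spearman-Brown: ρ = 2r/(1 + r) = 2(0.47)/(1 + 0.47) = 0.940/1.47 = 0.6395 → 0.64
Weight the observed score by reliability and the mean by (1 − reliability): T̂ = 0.64·80.5 + 0.36·55.4 = 51.520 + 19.944 = 71.464.

71.46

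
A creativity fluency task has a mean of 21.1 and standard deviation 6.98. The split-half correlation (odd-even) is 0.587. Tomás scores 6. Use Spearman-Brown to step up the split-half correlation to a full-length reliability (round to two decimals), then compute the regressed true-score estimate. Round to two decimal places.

Spearman-Brown: ρ = 2r/(1 + r) = 2(0.587)/(1 + 0.587) = 1.1740/1.587 = 0.7398 → 0.74
T̂ = ρX + (1 − ρ)μ
  = 0.74 × 6 + 0.26 × 21.1
  = 4.44 + 5.486
  = 9.926
  ≈ 9.93

9.93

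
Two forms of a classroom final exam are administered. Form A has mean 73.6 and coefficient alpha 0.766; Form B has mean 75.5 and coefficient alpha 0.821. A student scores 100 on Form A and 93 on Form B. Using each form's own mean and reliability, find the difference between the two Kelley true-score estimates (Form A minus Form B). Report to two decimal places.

T̂_A = 0.766(100) + 0.234(73.6) = 93.8224
T̂_B = 0.821(93) + 0.179(75.5) = 89.8675
T̂_A − T̂_B = 3.9549

3.95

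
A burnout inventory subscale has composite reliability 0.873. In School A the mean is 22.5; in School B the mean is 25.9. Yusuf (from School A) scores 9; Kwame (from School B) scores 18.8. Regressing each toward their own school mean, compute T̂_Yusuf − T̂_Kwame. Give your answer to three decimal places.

-8.987

T̂_Yusuf = 0.873(9) + 0.127(22.5) = 10.71450
T̂_Kwame = 0.873(18.8) + 0.127(25.9) = 19.70170
Difference = 10.71450 − 19.70170 = -8.98720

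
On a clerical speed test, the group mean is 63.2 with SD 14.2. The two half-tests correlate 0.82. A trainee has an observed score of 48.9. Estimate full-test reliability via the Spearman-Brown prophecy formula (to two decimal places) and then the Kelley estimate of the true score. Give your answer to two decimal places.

Spearman-Brown: ρ = 2r/(1 + r) = 2(0.82)/(1 + 0.82) = 1.640/1.82 = 0.9011 → 0.90
T̂ = ρX + (1 − ρ)μ
  = 0.90 × 48.9 + 0.10 × 63.2
  = 44.010 + 6.320
  = 50.330
  ≈ 50.33

50.33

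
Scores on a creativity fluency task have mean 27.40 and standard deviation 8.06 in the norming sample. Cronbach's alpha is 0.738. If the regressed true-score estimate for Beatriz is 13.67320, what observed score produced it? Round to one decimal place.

8.8

T̂ = ρX + (1 − ρ)μ  ⇒  X = (T̂ − (1 − ρ)μ) / ρ
X = (13.67320 − 0.262 × 27.40) / 0.738 = (13.67320 − 7.17880) / 0.738 = 6.49440 / 0.738 = 8.800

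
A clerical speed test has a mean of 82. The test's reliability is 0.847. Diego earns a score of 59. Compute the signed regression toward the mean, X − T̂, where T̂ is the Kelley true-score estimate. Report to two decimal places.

-3.52

Kelley's formula gives T̂ = 0.847·59 + 0.153·82 = 49.973 + 12.546 = 62.5190.
X − T̂ = 59 − 62.519 = -3.519 → -3.52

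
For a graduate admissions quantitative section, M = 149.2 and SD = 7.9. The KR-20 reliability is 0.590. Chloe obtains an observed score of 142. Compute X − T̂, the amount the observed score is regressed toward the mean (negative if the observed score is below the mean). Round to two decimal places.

T̂ = ρX + (1 − ρ)μ
  = 0.590 × 142 + 0.410 × 149.2
  = 83.780 + 61.1720
  = 144.9520
  ≈ 144.952
X − T̂ = 142 − 144.952 = -2.952 → -2.95

-2.95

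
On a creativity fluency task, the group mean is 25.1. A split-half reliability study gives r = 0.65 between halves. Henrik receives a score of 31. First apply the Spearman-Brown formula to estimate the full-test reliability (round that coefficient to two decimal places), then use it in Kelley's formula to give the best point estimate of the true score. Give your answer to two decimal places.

29.76

Spearman-Brown: ρ = 2r/(1 + r) = 2(0.65)/(1 + 0.65) = 1.300/1.65 = 0.7879 → 0.79
T̂ = ρX + (1 − ρ)μ
  = 0.79 × 31 + 0.21 × 25.1
  = 24.49 + 5.271
  = 29.761
  ≈ 29.76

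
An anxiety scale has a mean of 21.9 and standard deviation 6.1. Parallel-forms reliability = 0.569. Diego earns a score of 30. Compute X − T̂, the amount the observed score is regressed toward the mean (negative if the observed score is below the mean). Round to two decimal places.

Weight the observed score by reliability and the mean by (1 − reliability): T̂ = 0.569·30 + 0.431·21.9 = 17.070 + 9.4389 = 26.5089.
X − T̂ = 30 − 26.509 = 3.491 → 3.49

3.49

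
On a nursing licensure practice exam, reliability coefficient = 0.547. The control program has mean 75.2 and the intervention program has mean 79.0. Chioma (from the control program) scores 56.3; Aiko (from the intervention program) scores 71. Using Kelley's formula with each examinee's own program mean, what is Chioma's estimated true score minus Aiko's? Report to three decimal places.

T̂_Chioma = 0.547(56.3) + 0.453(75.2) = 64.86170
T̂_Aiko = 0.547(71) + 0.453(79.0) = 74.62400
Difference = 64.86170 − 74.62400 = -9.76230

-9.762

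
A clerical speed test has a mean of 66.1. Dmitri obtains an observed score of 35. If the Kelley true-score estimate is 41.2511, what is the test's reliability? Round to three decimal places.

T̂ = ρX + (1 − ρ)μ  ⇒  T̂ − μ = ρ(X − μ)
ρ = (T̂ − μ)/(X − μ) = (41.2511 − 66.1) / (35 − 66.1) = -24.8489 / -31.1 = 0.79900

0.799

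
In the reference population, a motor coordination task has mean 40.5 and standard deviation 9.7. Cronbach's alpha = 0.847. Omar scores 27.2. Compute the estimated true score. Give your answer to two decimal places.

T̂ = ρX + (1 − ρ)μ
  = 0.847 × 27.2 + 0.153 × 40.5
  = 23.0384 + 6.1965
  = 29.235
  ≈ 29.23

29.23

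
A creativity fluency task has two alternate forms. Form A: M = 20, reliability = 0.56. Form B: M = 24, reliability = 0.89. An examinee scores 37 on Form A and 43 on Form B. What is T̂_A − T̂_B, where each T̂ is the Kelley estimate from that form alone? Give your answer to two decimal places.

-11.39

T̂_A = 0.56(37) + 0.44(20) = 29.5200
T̂_B = 0.89(43) + 0.11(24) = 40.9100
T̂_A − T̂_B = -11.3900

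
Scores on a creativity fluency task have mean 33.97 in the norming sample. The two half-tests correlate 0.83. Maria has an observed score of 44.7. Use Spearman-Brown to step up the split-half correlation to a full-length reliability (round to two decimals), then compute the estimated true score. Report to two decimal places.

Spearman-Brown: ρ = 2r/(1 + r) = 2(0.83)/(1 + 0.83) = 1.660/1.83 = 0.9071 → 0.91
Regress the observed score toward the mean by the unreliability: T̂ = 0.91·44.7 + 0.09·33.97 = 40.677 + 3.0573 = 43.734.

43.73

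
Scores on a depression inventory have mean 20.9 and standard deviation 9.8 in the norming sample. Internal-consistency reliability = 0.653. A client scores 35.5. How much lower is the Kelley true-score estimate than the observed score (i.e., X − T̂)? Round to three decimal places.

5.066

T̂ = ρX + (1 − ρ)μ
  = 0.653 × 35.5 + 0.347 × 20.9
  = 23.1815 + 7.2523
  = 30.43380
  ≈ 30.4338
X − T̂ = 35.5 − 30.4338 = 5.0662 → 5.066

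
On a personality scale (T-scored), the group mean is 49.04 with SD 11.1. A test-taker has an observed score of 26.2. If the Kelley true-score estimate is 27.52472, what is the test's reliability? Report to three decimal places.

T̂ = ρX + (1 − ρ)μ  ⇒  T̂ − μ = ρ(X − μ)
ρ = (T̂ − μ)/(X − μ) = (27.52472 − 49.04) / (26.2 − 49.04) = -21.51528 / -22.84 = 0.94200

0.942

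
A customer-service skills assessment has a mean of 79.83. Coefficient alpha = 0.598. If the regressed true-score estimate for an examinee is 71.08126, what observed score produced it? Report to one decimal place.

T̂ = ρX + (1 − ρ)μ  ⇒  X = (T̂ − (1 − ρ)μ) / ρ
X = (71.08126 − 0.402 × 79.83) / 0.598 = (71.08126 − 32.09166) / 0.598 = 38.98960 / 0.598 = 65.200

65.2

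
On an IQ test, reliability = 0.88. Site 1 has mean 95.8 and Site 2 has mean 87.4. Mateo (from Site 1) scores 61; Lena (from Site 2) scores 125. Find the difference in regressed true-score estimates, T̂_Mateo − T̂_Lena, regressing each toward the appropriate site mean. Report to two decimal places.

T̂_Mateo = 0.88(61) + 0.12(95.8) = 65.1760
T̂_Lena = 0.88(125) + 0.12(87.4) = 120.4880
Difference = 65.1760 − 120.4880 = -55.3120

-55.31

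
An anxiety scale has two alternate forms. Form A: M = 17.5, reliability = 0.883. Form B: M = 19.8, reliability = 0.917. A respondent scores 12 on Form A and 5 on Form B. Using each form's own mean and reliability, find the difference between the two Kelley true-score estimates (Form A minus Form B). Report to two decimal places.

T̂_A = 0.883(12) + 0.117(17.5) = 12.6435
T̂_B = 0.917(5) + 0.083(19.8) = 6.2284
T̂_A − T̂_B = 6.4151

6.42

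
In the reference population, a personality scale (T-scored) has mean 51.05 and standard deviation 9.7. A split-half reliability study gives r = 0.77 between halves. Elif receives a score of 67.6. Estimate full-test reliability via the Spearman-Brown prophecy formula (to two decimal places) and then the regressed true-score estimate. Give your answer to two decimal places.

Spearman-Brown: ρ = 2r/(1 + r) = 2(0.77)/(1 + 0.77) = 1.540/1.77 = 0.8701 → 0.87
T̂ = 0.87(67.6) + 0.13(51.05) = 58.812 + 6.6365 = 65.448 → 65.45

65.45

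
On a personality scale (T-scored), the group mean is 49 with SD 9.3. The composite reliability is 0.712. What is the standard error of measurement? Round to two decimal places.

SEM = SD · √(1 − ρ) = 9.3 × √0.288 = 9.3 × 0.5367 = 4.991

4.99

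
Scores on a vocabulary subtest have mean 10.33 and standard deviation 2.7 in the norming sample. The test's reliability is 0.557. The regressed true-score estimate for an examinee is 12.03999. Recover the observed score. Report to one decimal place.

13.4

T̂ = ρX + (1 − ρ)μ  ⇒  X = (T̂ − (1 − ρ)μ) / ρ
X = (12.03999 − 0.443 × 10.33) / 0.557 = (12.03999 − 4.57619) / 0.557 = 7.46380 / 0.557 = 13.400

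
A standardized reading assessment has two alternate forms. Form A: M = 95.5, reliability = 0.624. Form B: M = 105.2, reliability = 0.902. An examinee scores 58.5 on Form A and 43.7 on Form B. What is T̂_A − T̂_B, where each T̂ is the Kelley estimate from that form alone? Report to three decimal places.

T̂_A = 0.624(58.5) + 0.376(95.5) = 72.41200
T̂_B = 0.902(43.7) + 0.098(105.2) = 49.72700
T̂_A − T̂_B = 22.68500

22.685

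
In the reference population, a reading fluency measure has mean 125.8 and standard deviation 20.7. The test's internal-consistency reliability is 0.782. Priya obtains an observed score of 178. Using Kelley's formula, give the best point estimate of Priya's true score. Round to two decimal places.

T̂ = 0.782(178) + 0.218(125.8) = 139.196 + 27.4244 = 166.620 → 166.62

166.62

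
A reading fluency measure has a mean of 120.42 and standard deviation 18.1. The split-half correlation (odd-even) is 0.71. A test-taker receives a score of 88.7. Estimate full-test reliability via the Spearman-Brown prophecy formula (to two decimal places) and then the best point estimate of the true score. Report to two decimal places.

94.09

Spearman-Brown: ρ = 2r/(1 + r) = 2(0.71)/(1 + 0.71) = 1.420/1.71 = 0.8304 → 0.83
T̂ = ρX + (1 − ρ)μ
  = 0.83 × 88.7 + 0.17 × 120.42
  = 73.621 + 20.4714
  = 94.092
  ≈ 94.09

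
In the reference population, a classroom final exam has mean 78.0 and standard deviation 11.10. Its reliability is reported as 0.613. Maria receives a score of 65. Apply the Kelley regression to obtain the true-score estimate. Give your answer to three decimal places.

70.031

T̂ = ρX + (1 − ρ)μ
  = 0.613 × 65 + 0.387 × 78.0
  = 39.845 + 30.1860
  = 70.0310
  ≈ 70.031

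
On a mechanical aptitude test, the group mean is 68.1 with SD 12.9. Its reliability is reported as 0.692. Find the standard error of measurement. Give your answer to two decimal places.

7.16

SEM = SD · √(1 − ρ) = 12.9 × √0.308 = 12.9 × 0.5550 = 7.159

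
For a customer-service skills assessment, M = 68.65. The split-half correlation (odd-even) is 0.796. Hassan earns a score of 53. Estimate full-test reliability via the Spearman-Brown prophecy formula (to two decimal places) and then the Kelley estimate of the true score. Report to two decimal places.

Spearman-Brown: ρ = 2r/(1 + r) = 2(0.796)/(1 + 0.796) = 1.5920/1.796 = 0.8864 → 0.89
Kelley's formula gives T̂ = 0.89·53 + 0.11·68.65 = 47.17 + 7.5515 = 54.722.

54.72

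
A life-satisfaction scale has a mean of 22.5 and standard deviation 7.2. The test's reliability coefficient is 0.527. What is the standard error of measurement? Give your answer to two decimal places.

4.95

SEM = SD · √(1 − ρ) = 7.2 × √0.473 = 7.2 × 0.6877 = 4.952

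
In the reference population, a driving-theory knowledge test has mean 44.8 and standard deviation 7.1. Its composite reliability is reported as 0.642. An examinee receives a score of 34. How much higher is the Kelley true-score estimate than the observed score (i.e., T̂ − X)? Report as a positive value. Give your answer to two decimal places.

T̂ = ρX + (1 − ρ)μ
  = 0.642 × 34 + 0.358 × 44.8
  = 21.828 + 16.0384
  = 37.8664
  ≈ 37.866
T̂ − X = 37.866 − 34 = 3.866 → 3.87

3.87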